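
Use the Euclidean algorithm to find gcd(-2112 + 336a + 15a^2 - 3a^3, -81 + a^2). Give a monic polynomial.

1

Repeated division with remainder:
  -3a^3 + 15a^2 + 336a - 2112 = (-3a + 15)(a^2 - 81) + (93a - 897)
  a^2 - 81 = ((1/93)a + 299/2883)(93a - 897) + (11560/961)
  93a - 897 = ((89373/11560)a - 862017/11560)(11560/961) + (0)
The last nonzero remainder is the constant 11560/961, so the polynomials are coprime and gcd = 1.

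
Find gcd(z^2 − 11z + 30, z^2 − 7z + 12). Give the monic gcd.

1

By polynomial division,
  z^2 − 11z + 30 = (z^2 − 7z + 12) + (−4z + 18)
  z^2 − 7z + 12 = (−(1/4)z + 5/8)(−4z + 18) + (3/4)
  −4z + 18 = (−(16/3)z + 24)(3/4) + (0)
The last nonzero remainder is the constant 3/4, so the polynomials are coprime and gcd = 1.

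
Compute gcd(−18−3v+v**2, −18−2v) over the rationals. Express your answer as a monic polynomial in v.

1

Apply the Euclidean algorithm:
  v**2−3v−18 = (−(1/2)v+6)(−2v−18) + (90)
  −2v−18 = (−(1/45)v−1/5)(90) + (0)
The last nonzero remainder is the constant 90, so the polynomials are coprime and gcd = 1.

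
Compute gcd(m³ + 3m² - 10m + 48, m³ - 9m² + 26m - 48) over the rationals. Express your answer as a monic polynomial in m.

m² - 3m + 8

Repeated division with remainder:
  m³ + 3m² - 10m + 48 = (m³ - 9m² + 26m - 48) + (12m² - 36m + 96)
  m³ - 9m² + 26m - 48 = ((1/12)m - 1/2)(12m² - 36m + 96) + (0)
Last nonzero remainder: 12m² - 36m + 96. Dividing through by 12 gives the monic gcd m² - 3m + 8.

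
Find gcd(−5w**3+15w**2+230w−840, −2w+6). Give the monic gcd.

1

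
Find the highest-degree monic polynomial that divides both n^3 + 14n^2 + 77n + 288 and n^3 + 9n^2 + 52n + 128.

Euclidean algorithm in ℚ[n]:
  n^3 + 14n^2 + 77n + 288 = (n^3 + 9n^2 + 52n + 128) + (5n^2 + 25n + 160)
  n^3 + 9n^2 + 52n + 128 = ((1/5)n + 4/5)(5n^2 + 25n + 160) + (0)
Last nonzero remainder: 5n^2 + 25n + 160. Dividing through by 5 gives the monic gcd n^2 + 5n + 32.

n^2 + 5n + 32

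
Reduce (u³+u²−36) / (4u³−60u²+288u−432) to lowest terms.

(u²+4u+12)/(4u²−48u+144)

Apply the Euclidean algorithm:
  u³+u²−36 = (1/4)(4u³−60u²+288u−432) + (16u²−72u+72)
  4u³−60u²+288u−432 = ((1/4)u−21/8)(16u²−72u+72) + (81u−243)
  16u²−72u+72 = ((16/81)u−8/27)(81u−243) + (0)
Last nonzero remainder: 81u−243. Dividing through by 81 gives the monic gcd u−3.
Cancel u−3 from numerator and denominator to get the reduced form.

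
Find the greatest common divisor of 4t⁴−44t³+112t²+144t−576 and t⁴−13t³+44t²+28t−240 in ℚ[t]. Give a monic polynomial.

Repeated division with remainder:
  4t⁴−44t³+112t²+144t−576 = (4)(t⁴−13t³+44t²+28t−240) + (8t³−64t²+32t+384)
  t⁴−13t³+44t²+28t−240 = ((1/8)t−5/8)(8t³−64t²+32t+384) + (0)
Last nonzero remainder: 8t³−64t²+32t+384. Dividing through by 8 gives the monic gcd t³−8t²+4t+48.

t³−8t²+4t+48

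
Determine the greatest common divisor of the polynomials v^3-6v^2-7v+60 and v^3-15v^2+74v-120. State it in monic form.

v^2-9v+20

By polynomial division,
  v^3-6v^2-7v+60 = (v^3-15v^2+74v-120) + (9v^2-81v+180)
  v^3-15v^2+74v-120 = ((1/9)v-2/3)(9v^2-81v+180) + (0)
Last nonzero remainder: 9v^2-81v+180. Dividing through by 9 gives the monic gcd v^2-9v+20.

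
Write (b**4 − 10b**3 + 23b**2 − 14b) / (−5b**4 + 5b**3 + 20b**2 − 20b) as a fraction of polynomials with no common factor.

Apply the Euclidean algorithm:
  b**4 − 10b**3 + 23b**2 − 14b = (−1/5)(−5b**4 + 5b**3 + 20b**2 − 20b) + (−9b**3 + 27b**2 − 18b)
  −5b**4 + 5b**3 + 20b**2 − 20b = ((5/9)b + 10/9)(−9b**3 + 27b**2 − 18b) + (0)
Last nonzero remainder: −9b**3 + 27b**2 − 18b. Dividing through by −9 gives the monic gcd b**3 − 3b**2 + 2b.
Cancel b**3 − 3b**2 + 2b from numerator and denominator to get the reduced form.

(−b + 7)/(5b + 10)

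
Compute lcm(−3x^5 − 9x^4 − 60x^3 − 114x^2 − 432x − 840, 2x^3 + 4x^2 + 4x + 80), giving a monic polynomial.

x^6 + 7x^5 + 32x^4 + 118x^3 + 296x^2 + 856x + 1120

By polynomial division,
  −3x^5 − 9x^4 − 60x^3 − 114x^2 − 432x − 840 = (−(3/2)x^2 − (3/2)x − 24)(2x^3 + 4x^2 + 4x + 80) + (108x^2 − 216x + 1080)
  2x^3 + 4x^2 + 4x + 80 = ((1/54)x + 2/27)(108x^2 − 216x + 1080) + (0)
Last nonzero remainder: 108x^2 − 216x + 1080. Dividing through by 108 gives the monic gcd x^2 − 2x + 10.
Then lcm(f, g) = f·g / gcd(f, g); expanding and making the result monic gives the answer.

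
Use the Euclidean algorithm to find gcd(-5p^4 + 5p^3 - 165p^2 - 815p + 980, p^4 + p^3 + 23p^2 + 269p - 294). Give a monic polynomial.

p^3 - 5p^2 + 53p - 49

Repeated division with remainder:
  -5p^4 + 5p^3 - 165p^2 - 815p + 980 = (-5)(p^4 + p^3 + 23p^2 + 269p - 294) + (10p^3 - 50p^2 + 530p - 490)
  p^4 + p^3 + 23p^2 + 269p - 294 = ((1/10)p + 3/5)(10p^3 - 50p^2 + 530p - 490) + (0)
Last nonzero remainder: 10p^3 - 50p^2 + 530p - 490. Dividing through by 10 gives the monic gcd p^3 - 5p^2 + 53p - 49.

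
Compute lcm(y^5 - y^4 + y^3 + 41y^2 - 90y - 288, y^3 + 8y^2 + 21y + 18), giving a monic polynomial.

y^6 + 2y^5 - 2y^4 + 44y^3 + 33y^2 - 558y - 864

By polynomial division,
  y^5 - y^4 + y^3 + 41y^2 - 90y - 288 = (y^2 - 9y + 52)(y^3 + 8y^2 + 21y + 18) + (-204y^2 - 1020y - 1224)
  y^3 + 8y^2 + 21y + 18 = (-(1/204)y - 1/68)(-204y^2 - 1020y - 1224) + (0)
Last nonzero remainder: -204y^2 - 1020y - 1224. Dividing through by -204 gives the monic gcd y^2 + 5y + 6.
Then lcm(f, g) = f·g / gcd(f, g); expanding and making the result monic gives the answer.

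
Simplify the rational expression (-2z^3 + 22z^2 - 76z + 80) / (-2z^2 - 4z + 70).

(z^2 - 6z + 8)/(z + 7)

By polynomial division,
  -2z^3 + 22z^2 - 76z + 80 = (z - 13)(-2z^2 - 4z + 70) + (-198z + 990)
  -2z^2 - 4z + 70 = ((1/99)z + 7/99)(-198z + 990) + (0)
Last nonzero remainder: -198z + 990. Dividing through by -198 gives the monic gcd z - 5.
Cancel z - 5 from numerator and denominator to get the reduced form.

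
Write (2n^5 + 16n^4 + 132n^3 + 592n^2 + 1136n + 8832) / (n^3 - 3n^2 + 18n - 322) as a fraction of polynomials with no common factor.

Euclidean algorithm in ℚ[n]:
  2n^5 + 16n^4 + 132n^3 + 592n^2 + 1136n + 8832 = (2n^2 + 22n + 162)(n^3 - 3n^2 + 18n - 322) + (1326n^2 + 5304n + 60996)
  n^3 - 3n^2 + 18n - 322 = ((1/1326)n - 7/1326)(1326n^2 + 5304n + 60996) + (0)
Last nonzero remainder: 1326n^2 + 5304n + 60996. Dividing through by 1326 gives the monic gcd n^2 + 4n + 46.
Cancel n^2 + 4n + 46 from numerator and denominator to get the reduced form.

(2n^3 + 8n^2 + 8n + 192)/(n - 7)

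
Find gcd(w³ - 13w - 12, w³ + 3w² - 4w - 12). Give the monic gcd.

w + 3

By polynomial division,
  w³ - 13w - 12 = (w³ + 3w² - 4w - 12) + (-3w² - 9w)
  w³ + 3w² - 4w - 12 = (-(1/3)w)(-3w² - 9w) + (-4w - 12)
  -3w² - 9w = ((3/4)w)(-4w - 12) + (0)
Last nonzero remainder: -4w - 12. Dividing through by -4 gives the monic gcd w + 3.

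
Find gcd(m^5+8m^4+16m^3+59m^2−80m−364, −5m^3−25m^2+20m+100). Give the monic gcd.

m^2−4

By polynomial division,
  m^5+8m^4+16m^3+59m^2−80m−364 = (−(1/5)m^2−(3/5)m−1)(−5m^3−25m^2+20m+100) + (66m^2−264)
  −5m^3−25m^2+20m+100 = (−(5/66)m−25/66)(66m^2−264) + (0)
Last nonzero remainder: 66m^2−264. Dividing through by 66 gives the monic gcd m^2−4.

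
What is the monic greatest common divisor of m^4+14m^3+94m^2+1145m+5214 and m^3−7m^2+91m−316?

Apply the Euclidean algorithm:
  m^4+14m^3+94m^2+1145m+5214 = (m+21)(m^3−7m^2+91m−316) + (150m^2−450m+11850)
  m^3−7m^2+91m−316 = ((1/150)m−2/75)(150m^2−450m+11850) + (0)
Last nonzero remainder: 150m^2−450m+11850. Dividing through by 150 gives the monic gcd m^2−3m+79.

m^2−3m+79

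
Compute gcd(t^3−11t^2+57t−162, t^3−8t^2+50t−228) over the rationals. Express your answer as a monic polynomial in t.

Repeated division with remainder:
  t^3−11t^2+57t−162 = (t^3−8t^2+50t−228) + (−3t^2+7t+66)
  t^3−8t^2+50t−228 = (−(1/3)t+17/9)(−3t^2+7t+66) + ((529/9)t−1058/3)
  −3t^2+7t+66 = (−(27/529)t−99/529)((529/9)t−1058/3) + (0)
Last nonzero remainder: (529/9)t−1058/3. Dividing through by 529/9 gives the monic gcd t−6.

t−6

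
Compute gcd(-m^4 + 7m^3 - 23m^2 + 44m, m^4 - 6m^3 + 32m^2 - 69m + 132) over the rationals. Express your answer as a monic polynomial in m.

m^2 - 3m + 11

By polynomial division,
  -m^4 + 7m^3 - 23m^2 + 44m = (-1)(m^4 - 6m^3 + 32m^2 - 69m + 132) + (m^3 + 9m^2 - 25m + 132)
  m^4 - 6m^3 + 32m^2 - 69m + 132 = (m - 15)(m^3 + 9m^2 - 25m + 132) + (192m^2 - 576m + 2112)
  m^3 + 9m^2 - 25m + 132 = ((1/192)m + 1/16)(192m^2 - 576m + 2112) + (0)
Last nonzero remainder: 192m^2 - 576m + 2112. Dividing through by 192 gives the monic gcd m^2 - 3m + 11.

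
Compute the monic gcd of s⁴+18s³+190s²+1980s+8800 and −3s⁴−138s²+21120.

s³+8s²+110s+880

Euclidean algorithm in ℚ[s]:
  s⁴+18s³+190s²+1980s+8800 = (−1/3)(−3s⁴−138s²+21120) + (18s³+144s²+1980s+15840)
  −3s⁴−138s²+21120 = (−(1/6)s+4/3)(18s³+144s²+1980s+15840) + (0)
Last nonzero remainder: 18s³+144s²+1980s+15840. Dividing through by 18 gives the monic gcd s³+8s²+110s+880.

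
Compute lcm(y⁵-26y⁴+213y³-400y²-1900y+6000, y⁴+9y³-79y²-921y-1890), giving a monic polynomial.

y⁷-10y⁶-140y⁵+1370y⁴+5119y³-49600y²-23700y+378000

Apply the Euclidean algorithm:
  y⁵-26y⁴+213y³-400y²-1900y+6000 = (y-35)(y⁴+9y³-79y²-921y-1890) + (607y³-2244y²-32245y-60150)
  y⁴+9y³-79y²-921y-1890 = ((1/607)y+7707/368449)(607y³-2244y²-32245y-60150) + ((7759752/368449)y²-(54318264/368449)y-232792560/368449)
  607y³-2244y²-32245y-60150 = ((223648543/7759752)y+738740245/7759752)((7759752/368449)y²-(54318264/368449)y-232792560/368449) + (0)
Last nonzero remainder: (7759752/368449)y²-(54318264/368449)y-232792560/368449. Dividing through by 7759752/368449 gives the monic gcd y²-7y-30.
Then lcm(f, g) = f·g / gcd(f, g); expanding and making the result monic gives the answer.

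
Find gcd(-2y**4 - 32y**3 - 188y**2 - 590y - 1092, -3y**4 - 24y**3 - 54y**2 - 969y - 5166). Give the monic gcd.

y**2 + 13y + 42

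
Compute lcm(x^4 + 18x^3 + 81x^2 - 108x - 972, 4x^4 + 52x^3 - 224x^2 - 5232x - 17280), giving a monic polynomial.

x^6 + 16x^5 - 35x^4 - 1710x^3 - 7236x^2 + 10584x + 77760

By polynomial division,
  x^4 + 18x^3 + 81x^2 - 108x - 972 = (1/4)(4x^4 + 52x^3 - 224x^2 - 5232x - 17280) + (5x^3 + 137x^2 + 1200x + 3348)
  4x^4 + 52x^3 - 224x^2 - 5232x - 17280 = ((4/5)x - 288/25)(5x^3 + 137x^2 + 1200x + 3348) + ((9856/25)x^2 + (29568/5)x + 532224/25)
  5x^3 + 137x^2 + 1200x + 3348 = ((125/9856)x + 775/4928)((9856/25)x^2 + (29568/5)x + 532224/25) + (0)
Last nonzero remainder: (9856/25)x^2 + (29568/5)x + 532224/25. Dividing through by 9856/25 gives the monic gcd x^2 + 15x + 54.
Then lcm(f, g) = f·g / gcd(f, g); expanding and making the result monic gives the answer.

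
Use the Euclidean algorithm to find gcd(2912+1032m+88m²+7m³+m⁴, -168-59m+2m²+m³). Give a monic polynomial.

7+m

Repeated division with remainder:
  m⁴+7m³+88m²+1032m+2912 = (m+5)(m³+2m²-59m-168) + (137m²+1495m+3752)
  m³+2m²-59m-168 = ((1/137)m-1221/18769)(137m²+1495m+3752) + ((204000/18769)m+1428000/18769)
  137m²+1495m+3752 = ((2571353/204000)m+1257523/25500)((204000/18769)m+1428000/18769) + (0)
Last nonzero remainder: (204000/18769)m+1428000/18769. Dividing through by 204000/18769 gives the monic gcd m+7.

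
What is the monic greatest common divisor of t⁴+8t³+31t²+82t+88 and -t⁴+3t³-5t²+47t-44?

t²+2t+11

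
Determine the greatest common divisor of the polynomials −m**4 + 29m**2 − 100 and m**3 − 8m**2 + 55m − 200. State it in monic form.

Euclidean algorithm in ℚ[m]:
  −m**4 + 29m**2 − 100 = (−m − 8)(m**3 − 8m**2 + 55m − 200) + (20m**2 + 240m − 1700)
  m**3 − 8m**2 + 55m − 200 = ((1/20)m − 1)(20m**2 + 240m − 1700) + (380m − 1900)
  20m**2 + 240m − 1700 = ((1/19)m + 17/19)(380m − 1900) + (0)
Last nonzero remainder: 380m − 1900. Dividing through by 380 gives the monic gcd m − 5.

m − 5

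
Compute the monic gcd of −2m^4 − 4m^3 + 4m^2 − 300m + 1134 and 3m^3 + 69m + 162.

m^2 − 2m + 27

By polynomial division,
  −2m^4 − 4m^3 + 4m^2 − 300m + 1134 = (−(2/3)m − 4/3)(3m^3 + 69m + 162) + (50m^2 − 100m + 1350)
  3m^3 + 69m + 162 = ((3/50)m + 3/25)(50m^2 − 100m + 1350) + (0)
Last nonzero remainder: 50m^2 − 100m + 1350. Dividing through by 50 gives the monic gcd m^2 − 2m + 27.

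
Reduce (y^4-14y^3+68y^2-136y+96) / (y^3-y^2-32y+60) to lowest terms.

By polynomial division,
  y^4-14y^3+68y^2-136y+96 = (y-13)(y^3-y^2-32y+60) + (87y^2-612y+876)
  y^3-y^2-32y+60 = ((1/87)y+175/2523)(87y^2-612y+876) + ((320/841)y-640/841)
  87y^2-612y+876 = ((73167/320)y-184179/160)((320/841)y-640/841) + (0)
Last nonzero remainder: (320/841)y-640/841. Dividing through by 320/841 gives the monic gcd y-2.
Cancel y-2 from numerator and denominator to get the reduced form.

(y^3-12y^2+44y-48)/(y^2+y-30)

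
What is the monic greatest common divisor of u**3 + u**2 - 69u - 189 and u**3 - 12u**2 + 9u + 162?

u**2 - 6u - 27

Euclidean algorithm in ℚ[u]:
  u**3 + u**2 - 69u - 189 = (u**3 - 12u**2 + 9u + 162) + (13u**2 - 78u - 351)
  u**3 - 12u**2 + 9u + 162 = ((1/13)u - 6/13)(13u**2 - 78u - 351) + (0)
Last nonzero remainder: 13u**2 - 78u - 351. Dividing through by 13 gives the monic gcd u**2 - 6u - 27.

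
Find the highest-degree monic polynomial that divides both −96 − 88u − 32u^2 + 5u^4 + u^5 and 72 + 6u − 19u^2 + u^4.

By polynomial division,
  u^5 + 5u^4 − 32u^2 − 88u − 96 = (u + 5)(u^4 − 19u^2 + 6u + 72) + (19u^3 + 57u^2 − 190u − 456)
  u^4 − 19u^2 + 6u + 72 = ((1/19)u − 3/19)(19u^3 + 57u^2 − 190u − 456) + (0)
Last nonzero remainder: 19u^3 + 57u^2 − 190u − 456. Dividing through by 19 gives the monic gcd u^3 + 3u^2 − 10u − 24.

−24 − 10u + 3u^2 + u^3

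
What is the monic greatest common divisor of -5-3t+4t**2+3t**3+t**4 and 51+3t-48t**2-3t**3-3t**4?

Apply the Euclidean algorithm:
  t**4+3t**3+4t**2-3t-5 = (-1/3)(-3t**4-3t**3-48t**2+3t+51) + (2t**3-12t**2-2t+12)
  -3t**4-3t**3-48t**2+3t+51 = (-(3/2)t-21/2)(2t**3-12t**2-2t+12) + (-177t**2+177)
  2t**3-12t**2-2t+12 = (-(2/177)t+4/59)(-177t**2+177) + (0)
Last nonzero remainder: -177t**2+177. Dividing through by -177 gives the monic gcd t**2-1.

-1+t**2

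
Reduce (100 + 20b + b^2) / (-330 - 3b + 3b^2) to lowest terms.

Repeated division with remainder:
  b^2 + 20b + 100 = (1/3)(3b^2 - 3b - 330) + (21b + 210)
  3b^2 - 3b - 330 = ((1/7)b - 11/7)(21b + 210) + (0)
Last nonzero remainder: 21b + 210. Dividing through by 21 gives the monic gcd b + 10.
Cancel b + 10 from numerator and denominator to get the reduced form.

(10 + b)/(-33 + 3b)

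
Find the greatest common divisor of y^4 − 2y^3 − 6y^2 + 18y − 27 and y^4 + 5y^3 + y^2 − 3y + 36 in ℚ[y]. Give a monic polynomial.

Repeated division with remainder:
  y^4 − 2y^3 − 6y^2 + 18y − 27 = (y^4 + 5y^3 + y^2 − 3y + 36) + (−7y^3 − 7y^2 + 21y − 63)
  y^4 + 5y^3 + y^2 − 3y + 36 = (−(1/7)y − 4/7)(−7y^3 − 7y^2 + 21y − 63) + (0)
Last nonzero remainder: −7y^3 − 7y^2 + 21y − 63. Dividing through by −7 gives the monic gcd y^3 + y^2 − 3y + 9.

y^3 + y^2 − 3y + 9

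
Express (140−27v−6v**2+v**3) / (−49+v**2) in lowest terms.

By polynomial division,
  v**3−6v**2−27v+140 = (v−6)(v**2−49) + (22v−154)
  v**2−49 = ((1/22)v+7/22)(22v−154) + (0)
Last nonzero remainder: 22v−154. Dividing through by 22 gives the monic gcd v−7.
Cancel v−7 from numerator and denominator to get the reduced form.

(−20+v+v**2)/(7+v)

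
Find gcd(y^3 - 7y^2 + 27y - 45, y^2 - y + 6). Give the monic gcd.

Euclidean algorithm in ℚ[y]:
  y^3 - 7y^2 + 27y - 45 = (y - 6)(y^2 - y + 6) + (15y - 9)
  y^2 - y + 6 = ((1/15)y - 2/75)(15y - 9) + (144/25)
  15y - 9 = ((125/48)y - 25/16)(144/25) + (0)
The last nonzero remainder is the constant 144/25, so the polynomials are coprime and gcd = 1.

1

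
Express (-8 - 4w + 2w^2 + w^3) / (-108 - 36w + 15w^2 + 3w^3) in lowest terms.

(-4 + w^2)/(-54 + 9w + 3w^2)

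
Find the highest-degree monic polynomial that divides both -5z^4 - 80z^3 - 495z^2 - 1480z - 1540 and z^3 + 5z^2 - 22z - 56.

Apply the Euclidean algorithm:
  -5z^4 - 80z^3 - 495z^2 - 1480z - 1540 = (-5z - 55)(z^3 + 5z^2 - 22z - 56) + (-330z^2 - 2970z - 4620)
  z^3 + 5z^2 - 22z - 56 = (-(1/330)z + 2/165)(-330z^2 - 2970z - 4620) + (0)
Last nonzero remainder: -330z^2 - 2970z - 4620. Dividing through by -330 gives the monic gcd z^2 + 9z + 14.

z^2 + 9z + 14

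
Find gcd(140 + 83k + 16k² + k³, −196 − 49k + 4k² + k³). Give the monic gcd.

28 + 11k + k²

Repeated division with remainder:
  k³ + 16k² + 83k + 140 = (k³ + 4k² − 49k − 196) + (12k² + 132k + 336)
  k³ + 4k² − 49k − 196 = ((1/12)k − 7/12)(12k² + 132k + 336) + (0)
Last nonzero remainder: 12k² + 132k + 336. Dividing through by 12 gives the monic gcd k² + 11k + 28.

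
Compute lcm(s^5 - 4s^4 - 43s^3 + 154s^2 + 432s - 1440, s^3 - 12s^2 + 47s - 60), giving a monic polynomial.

s^6 - 9s^5 - 23s^4 + 369s^3 - 338s^2 - 3600s + 7200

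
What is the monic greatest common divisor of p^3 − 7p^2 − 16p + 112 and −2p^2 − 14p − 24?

p + 4

By polynomial division,
  p^3 − 7p^2 − 16p + 112 = (−(1/2)p + 7)(−2p^2 − 14p − 24) + (70p + 280)
  −2p^2 − 14p − 24 = (−(1/35)p − 3/35)(70p + 280) + (0)
Last nonzero remainder: 70p + 280. Dividing through by 70 gives the monic gcd p + 4.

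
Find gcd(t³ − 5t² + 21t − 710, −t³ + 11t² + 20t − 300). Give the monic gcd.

By polynomial division,
  t³ − 5t² + 21t − 710 = (−1)(−t³ + 11t² + 20t − 300) + (6t² + 41t − 1010)
  −t³ + 11t² + 20t − 300 = (−(1/6)t + 107/36)(6t² + 41t − 1010) + (−(9727/36)t + 48635/18)
  6t² + 41t − 1010 = (−(216/9727)t − 3636/9727)(−(9727/36)t + 48635/18) + (0)
Last nonzero remainder: −(9727/36)t + 48635/18. Dividing through by −9727/36 gives the monic gcd t − 10.

t − 10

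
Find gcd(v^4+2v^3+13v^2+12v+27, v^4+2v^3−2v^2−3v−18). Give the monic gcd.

By polynomial division,
  v^4+2v^3+13v^2+12v+27 = (v^4+2v^3−2v^2−3v−18) + (15v^2+15v+45)
  v^4+2v^3−2v^2−3v−18 = ((1/15)v^2+(1/15)v−2/5)(15v^2+15v+45) + (0)
Last nonzero remainder: 15v^2+15v+45. Dividing through by 15 gives the monic gcd v^2+v+3.

v^2+v+3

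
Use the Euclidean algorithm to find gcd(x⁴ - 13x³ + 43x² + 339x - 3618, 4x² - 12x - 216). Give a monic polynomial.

Repeated division with remainder:
  x⁴ - 13x³ + 43x² + 339x - 3618 = ((1/4)x² - (5/2)x + 67/4)(4x² - 12x - 216) + (0)
Last nonzero remainder: 4x² - 12x - 216. Dividing through by 4 gives the monic gcd x² - 3x - 54.

x² - 3x - 54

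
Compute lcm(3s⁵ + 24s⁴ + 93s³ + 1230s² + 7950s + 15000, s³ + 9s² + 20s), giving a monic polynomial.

s⁶ + 8s⁵ + 31s⁴ + 410s³ + 2650s² + 5000s

Euclidean algorithm in ℚ[s]:
  3s⁵ + 24s⁴ + 93s³ + 1230s² + 7950s + 15000 = (3s² - 3s + 60)(s³ + 9s² + 20s) + (750s² + 6750s + 15000)
  s³ + 9s² + 20s = ((1/750)s)(750s² + 6750s + 15000) + (0)
Last nonzero remainder: 750s² + 6750s + 15000. Dividing through by 750 gives the monic gcd s² + 9s + 20.
Then lcm(f, g) = f·g / gcd(f, g); expanding and making the result monic gives the answer.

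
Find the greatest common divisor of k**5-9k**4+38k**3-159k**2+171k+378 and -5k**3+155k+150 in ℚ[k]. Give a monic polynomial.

k**2-5k-6

Repeated division with remainder:
  k**5-9k**4+38k**3-159k**2+171k+378 = (-(1/5)k**2+(9/5)k-69/5)(-5k**3+155k+150) + (-408k**2+2040k+2448)
  -5k**3+155k+150 = ((5/408)k+25/408)(-408k**2+2040k+2448) + (0)
Last nonzero remainder: -408k**2+2040k+2448. Dividing through by -408 gives the monic gcd k**2-5k-6.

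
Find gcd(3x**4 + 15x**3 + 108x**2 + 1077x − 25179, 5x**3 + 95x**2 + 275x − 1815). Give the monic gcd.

x + 11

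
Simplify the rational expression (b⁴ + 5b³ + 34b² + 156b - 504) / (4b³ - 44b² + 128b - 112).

(b³ + 7b² + 48b + 252)/(4b² - 36b + 56)

Apply the Euclidean algorithm:
  b⁴ + 5b³ + 34b² + 156b - 504 = ((1/4)b + 4)(4b³ - 44b² + 128b - 112) + (178b² - 328b - 56)
  4b³ - 44b² + 128b - 112 = ((2/89)b - 1630/7921)(178b² - 328b - 56) + ((489216/7921)b - 978432/7921)
  178b² - 328b - 56 = ((704969/244608)b + 7921/17472)((489216/7921)b - 978432/7921) + (0)
Last nonzero remainder: (489216/7921)b - 978432/7921. Dividing through by 489216/7921 gives the monic gcd b - 2.
Cancel b - 2 from numerator and denominator to get the reduced form.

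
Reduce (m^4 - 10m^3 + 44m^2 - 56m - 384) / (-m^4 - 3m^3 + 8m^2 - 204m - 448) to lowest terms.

(-m + 6)/(m + 7)

Euclidean algorithm in ℚ[m]:
  m^4 - 10m^3 + 44m^2 - 56m - 384 = (-1)(-m^4 - 3m^3 + 8m^2 - 204m - 448) + (-13m^3 + 52m^2 - 260m - 832)
  -m^4 - 3m^3 + 8m^2 - 204m - 448 = ((1/13)m + 7/13)(-13m^3 + 52m^2 - 260m - 832) + (0)
Last nonzero remainder: -13m^3 + 52m^2 - 260m - 832. Dividing through by -13 gives the monic gcd m^3 - 4m^2 + 20m + 64.
Cancel m^3 - 4m^2 + 20m + 64 from numerator and denominator to get the reduced form.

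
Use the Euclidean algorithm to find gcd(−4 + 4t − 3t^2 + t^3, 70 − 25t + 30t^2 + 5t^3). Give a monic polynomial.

Euclidean algorithm in ℚ[t]:
  t^3 − 3t^2 + 4t − 4 = (1/5)(5t^3 + 30t^2 − 25t + 70) + (−9t^2 + 9t − 18)
  5t^3 + 30t^2 − 25t + 70 = (−(5/9)t − 35/9)(−9t^2 + 9t − 18) + (0)
Last nonzero remainder: −9t^2 + 9t − 18. Dividing through by −9 gives the monic gcd t^2 − t + 2.

2 − t + t^2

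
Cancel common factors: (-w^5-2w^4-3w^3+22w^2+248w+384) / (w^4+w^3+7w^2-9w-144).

(-w^2+2w+8)/(w-3)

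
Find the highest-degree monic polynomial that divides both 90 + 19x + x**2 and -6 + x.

1

Euclidean algorithm in ℚ[x]:
  x**2 + 19x + 90 = (x + 25)(x - 6) + (240)
  x - 6 = ((1/240)x - 1/40)(240) + (0)
The last nonzero remainder is the constant 240, so the polynomials are coprime and gcd = 1.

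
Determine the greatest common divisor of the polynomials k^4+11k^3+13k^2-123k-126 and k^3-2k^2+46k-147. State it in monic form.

Repeated division with remainder:
  k^4+11k^3+13k^2-123k-126 = (k+13)(k^3-2k^2+46k-147) + (-7k^2-574k+1785)
  k^3-2k^2+46k-147 = (-(1/7)k+12)(-7k^2-574k+1785) + (7189k-21567)
  -7k^2-574k+1785 = (-(1/1027)k-85/1027)(7189k-21567) + (0)
Last nonzero remainder: 7189k-21567. Dividing through by 7189 gives the monic gcd k-3.

k-3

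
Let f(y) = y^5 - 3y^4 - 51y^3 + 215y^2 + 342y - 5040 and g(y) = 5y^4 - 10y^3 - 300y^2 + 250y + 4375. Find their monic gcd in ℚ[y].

By polynomial division,
  y^5 - 3y^4 - 51y^3 + 215y^2 + 342y - 5040 = ((1/5)y - 1/5)(5y^4 - 10y^3 - 300y^2 + 250y + 4375) + (7y^3 + 105y^2 - 483y - 4165)
  5y^4 - 10y^3 - 300y^2 + 250y + 4375 = ((5/7)y - 85/7)(7y^3 + 105y^2 - 483y - 4165) + (1320y^2 - 2640y - 46200)
  7y^3 + 105y^2 - 483y - 4165 = ((7/1320)y + 119/1320)(1320y^2 - 2640y - 46200) + (0)
Last nonzero remainder: 1320y^2 - 2640y - 46200. Dividing through by 1320 gives the monic gcd y^2 - 2y - 35.

y^2 - 2y - 35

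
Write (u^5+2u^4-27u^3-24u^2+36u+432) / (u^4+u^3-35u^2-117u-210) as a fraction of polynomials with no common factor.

Apply the Euclidean algorithm:
  u^5+2u^4-27u^3-24u^2+36u+432 = (u+1)(u^4+u^3-35u^2-117u-210) + (7u^3+128u^2+363u+642)
  u^4+u^3-35u^2-117u-210 = ((1/7)u-121/49)(7u^3+128u^2+363u+642) + ((11232/49)u^2+(33696/49)u+67392/49)
  7u^3+128u^2+363u+642 = ((343/11232)u+5243/11232)((11232/49)u^2+(33696/49)u+67392/49) + (0)
Last nonzero remainder: (11232/49)u^2+(33696/49)u+67392/49. Dividing through by 11232/49 gives the monic gcd u^2+3u+6.
Cancel u^2+3u+6 from numerator and denominator to get the reduced form.

(u^3-u^2-30u+72)/(u^2-2u-35)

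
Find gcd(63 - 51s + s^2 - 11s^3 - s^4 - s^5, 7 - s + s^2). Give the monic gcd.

7 - s + s^2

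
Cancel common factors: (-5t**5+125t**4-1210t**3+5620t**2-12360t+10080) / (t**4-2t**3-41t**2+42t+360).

(-5t**3+75t**2-340t+420)/(t**2+8t+15)

Apply the Euclidean algorithm:
  -5t**5+125t**4-1210t**3+5620t**2-12360t+10080 = (-5t+115)(t**4-2t**3-41t**2+42t+360) + (-1185t**3+10545t**2-15390t-31320)
  t**4-2t**3-41t**2+42t+360 = (-(1/1185)t-109/18723)(-1185t**3+10545t**2-15390t-31320) + ((46200/6241)t**2-(462000/6241)t+1108800/6241)
  -1185t**3+10545t**2-15390t-31320 = (-(493039/3080)t-542967/3080)((46200/6241)t**2-(462000/6241)t+1108800/6241) + (0)
Last nonzero remainder: (46200/6241)t**2-(462000/6241)t+1108800/6241. Dividing through by 46200/6241 gives the monic gcd t**2-10t+24.
Cancel t**2-10t+24 from numerator and denominator to get the reduced form.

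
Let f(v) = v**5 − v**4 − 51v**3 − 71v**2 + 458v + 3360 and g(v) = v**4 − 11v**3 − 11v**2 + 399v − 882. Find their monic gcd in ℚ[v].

Euclidean algorithm in ℚ[v]:
  v**5 − v**4 − 51v**3 − 71v**2 + 458v + 3360 = (v + 10)(v**4 − 11v**3 − 11v**2 + 399v − 882) + (70v**3 − 360v**2 − 2650v + 12180)
  v**4 − 11v**3 − 11v**2 + 399v − 882 = ((1/70)v − 41/490)(70v**3 − 360v**2 − 2650v + 12180) + (−(160/49)v**2 + (160/49)v + 960/7)
  70v**3 − 360v**2 − 2650v + 12180 = (−(343/16)v + 1421/16)(−(160/49)v**2 + (160/49)v + 960/7) + (0)
Last nonzero remainder: −(160/49)v**2 + (160/49)v + 960/7. Dividing through by −160/49 gives the monic gcd v**2 − v − 42.

v**2 − v − 42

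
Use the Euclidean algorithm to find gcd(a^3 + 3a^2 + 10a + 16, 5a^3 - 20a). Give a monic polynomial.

a + 2

By polynomial division,
  a^3 + 3a^2 + 10a + 16 = (1/5)(5a^3 - 20a) + (3a^2 + 14a + 16)
  5a^3 - 20a = ((5/3)a - 70/9)(3a^2 + 14a + 16) + ((560/9)a + 1120/9)
  3a^2 + 14a + 16 = ((27/560)a + 9/70)((560/9)a + 1120/9) + (0)
Last nonzero remainder: (560/9)a + 1120/9. Dividing through by 560/9 gives the monic gcd a + 2.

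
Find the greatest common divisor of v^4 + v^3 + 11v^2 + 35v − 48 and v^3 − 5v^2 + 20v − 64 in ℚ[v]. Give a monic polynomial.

Repeated division with remainder:
  v^4 + v^3 + 11v^2 + 35v − 48 = (v + 6)(v^3 − 5v^2 + 20v − 64) + (21v^2 − 21v + 336)
  v^3 − 5v^2 + 20v − 64 = ((1/21)v − 4/21)(21v^2 − 21v + 336) + (0)
Last nonzero remainder: 21v^2 − 21v + 336. Dividing through by 21 gives the monic gcd v^2 − v + 16.

v^2 − v + 16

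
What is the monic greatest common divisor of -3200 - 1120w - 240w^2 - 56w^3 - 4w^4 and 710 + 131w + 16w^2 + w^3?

Apply the Euclidean algorithm:
  -4w^4 - 56w^3 - 240w^2 - 1120w - 3200 = (-4w + 8)(w^3 + 16w^2 + 131w + 710) + (156w^2 + 672w - 8880)
  w^3 + 16w^2 + 131w + 710 = ((1/156)w + 38/507)(156w^2 + 672w - 8880) + ((23247/169)w + 232470/169)
  156w^2 + 672w - 8880 = ((8788/7749)w - 50024/7749)((23247/169)w + 232470/169) + (0)
Last nonzero remainder: (23247/169)w + 232470/169. Dividing through by 23247/169 gives the monic gcd w + 10.

10 + w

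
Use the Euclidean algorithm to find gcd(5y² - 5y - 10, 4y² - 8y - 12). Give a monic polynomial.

y + 1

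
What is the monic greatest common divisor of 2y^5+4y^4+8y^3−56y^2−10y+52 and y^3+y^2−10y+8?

By polynomial division,
  2y^5+4y^4+8y^3−56y^2−10y+52 = (2y^2+2y+26)(y^3+y^2−10y+8) + (−78y^2+234y−156)
  y^3+y^2−10y+8 = (−(1/78)y−2/39)(−78y^2+234y−156) + (0)
Last nonzero remainder: −78y^2+234y−156. Dividing through by −78 gives the monic gcd y^2−3y+2.

y^2−3y+2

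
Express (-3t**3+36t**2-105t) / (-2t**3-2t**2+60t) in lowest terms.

Apply the Euclidean algorithm:
  -3t**3+36t**2-105t = (3/2)(-2t**3-2t**2+60t) + (39t**2-195t)
  -2t**3-2t**2+60t = (-(2/39)t-4/13)(39t**2-195t) + (0)
Last nonzero remainder: 39t**2-195t. Dividing through by 39 gives the monic gcd t**2-5t.
Cancel t**2-5t from numerator and denominator to get the reduced form.

(3t-21)/(2t+12)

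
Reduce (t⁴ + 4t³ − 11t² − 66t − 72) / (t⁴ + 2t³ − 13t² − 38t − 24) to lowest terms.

Apply the Euclidean algorithm:
  t⁴ + 4t³ − 11t² − 66t − 72 = (t⁴ + 2t³ − 13t² − 38t − 24) + (2t³ + 2t² − 28t − 48)
  t⁴ + 2t³ − 13t² − 38t − 24 = ((1/2)t + 1/2)(2t³ + 2t² − 28t − 48) + (0)
Last nonzero remainder: 2t³ + 2t² − 28t − 48. Dividing through by 2 gives the monic gcd t³ + t² − 14t − 24.
Cancel t³ + t² − 14t − 24 from numerator and denominator to get the reduced form.

(t + 3)/(t + 1)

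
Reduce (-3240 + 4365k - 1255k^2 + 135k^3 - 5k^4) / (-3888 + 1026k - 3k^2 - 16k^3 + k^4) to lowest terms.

(-40 + 45k - 5k^2)/(-48 + 2k + k^2)

Repeated division with remainder:
  -5k^4 + 135k^3 - 1255k^2 + 4365k - 3240 = (-5)(k^4 - 16k^3 - 3k^2 + 1026k - 3888) + (55k^3 - 1270k^2 + 9495k - 22680)
  k^4 - 16k^3 - 3k^2 + 1026k - 3888 = ((1/55)k + 78/605)(55k^3 - 1270k^2 + 9495k - 22680) + (-(1440/121)k^2 + (25920/121)k - 116640/121)
  55k^3 - 1270k^2 + 9495k - 22680 = (-(1331/288)k + 847/36)(-(1440/121)k^2 + (25920/121)k - 116640/121) + (0)
Last nonzero remainder: -(1440/121)k^2 + (25920/121)k - 116640/121. Dividing through by -1440/121 gives the monic gcd k^2 - 18k + 81.
Cancel k^2 - 18k + 81 from numerator and denominator to get the reduced form.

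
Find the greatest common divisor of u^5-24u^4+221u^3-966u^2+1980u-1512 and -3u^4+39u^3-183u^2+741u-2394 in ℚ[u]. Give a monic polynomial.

u^2-13u+42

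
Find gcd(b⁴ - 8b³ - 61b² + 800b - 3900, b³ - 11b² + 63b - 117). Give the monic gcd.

Apply the Euclidean algorithm:
  b⁴ - 8b³ - 61b² + 800b - 3900 = (b + 3)(b³ - 11b² + 63b - 117) + (-91b² + 728b - 3549)
  b³ - 11b² + 63b - 117 = (-(1/91)b + 3/91)(-91b² + 728b - 3549) + (0)
Last nonzero remainder: -91b² + 728b - 3549. Dividing through by -91 gives the monic gcd b² - 8b + 39.

b² - 8b + 39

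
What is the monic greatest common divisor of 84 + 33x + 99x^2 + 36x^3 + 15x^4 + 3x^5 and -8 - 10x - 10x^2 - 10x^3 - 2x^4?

4 + x + 4x^2 + x^3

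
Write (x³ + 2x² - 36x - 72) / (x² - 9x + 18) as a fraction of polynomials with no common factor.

By polynomial division,
  x³ + 2x² - 36x - 72 = (x + 11)(x² - 9x + 18) + (45x - 270)
  x² - 9x + 18 = ((1/45)x - 1/15)(45x - 270) + (0)
Last nonzero remainder: 45x - 270. Dividing through by 45 gives the monic gcd x - 6.
Cancel x - 6 from numerator and denominator to get the reduced form.

(x² + 8x + 12)/(x - 3)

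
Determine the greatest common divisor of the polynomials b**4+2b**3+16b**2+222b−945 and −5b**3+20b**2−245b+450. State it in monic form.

Apply the Euclidean algorithm:
  b**4+2b**3+16b**2+222b−945 = (−(1/5)b−6/5)(−5b**3+20b**2−245b+450) + (−9b**2+18b−405)
  −5b**3+20b**2−245b+450 = ((5/9)b−10/9)(−9b**2+18b−405) + (0)
Last nonzero remainder: −9b**2+18b−405. Dividing through by −9 gives the monic gcd b**2−2b+45.

b**2−2b+45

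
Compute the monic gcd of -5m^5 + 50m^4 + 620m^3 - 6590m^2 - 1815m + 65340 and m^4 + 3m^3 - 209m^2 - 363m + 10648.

Apply the Euclidean algorithm:
  -5m^5 + 50m^4 + 620m^3 - 6590m^2 - 1815m + 65340 = (-5m + 65)(m^4 + 3m^3 - 209m^2 - 363m + 10648) + (-620m^3 + 5180m^2 + 75020m - 626780)
  m^4 + 3m^3 - 209m^2 - 363m + 10648 = (-(1/620)m - 88/4805)(-620m^3 + 5180m^2 + 75020m - 626780) + ((6600/961)m^2 - 798600/961)
  -620m^3 + 5180m^2 + 75020m - 626780 = (-(29791/330)m + 248899/330)((6600/961)m^2 - 798600/961) + (0)
Last nonzero remainder: (6600/961)m^2 - 798600/961. Dividing through by 6600/961 gives the monic gcd m^2 - 121.

m^2 - 121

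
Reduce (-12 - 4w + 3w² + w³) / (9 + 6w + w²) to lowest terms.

(-4 + w²)/(3 + w)

Repeated division with remainder:
  w³ + 3w² - 4w - 12 = (w - 3)(w² + 6w + 9) + (5w + 15)
  w² + 6w + 9 = ((1/5)w + 3/5)(5w + 15) + (0)
Last nonzero remainder: 5w + 15. Dividing through by 5 gives the monic gcd w + 3.
Cancel w + 3 from numerator and denominator to get the reduced form.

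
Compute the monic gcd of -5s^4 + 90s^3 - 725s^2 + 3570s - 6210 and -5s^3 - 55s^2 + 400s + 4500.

Euclidean algorithm in ℚ[s]:
  -5s^4 + 90s^3 - 725s^2 + 3570s - 6210 = (s - 29)(-5s^3 - 55s^2 + 400s + 4500) + (-2720s^2 + 10670s + 124290)
  -5s^3 - 55s^2 + 400s + 4500 = ((1/544)s + 4059/147968)(-2720s^2 + 10670s + 124290) + (-(8964605/73984)s + 80681445/73984)
  -2720s^2 + 10670s + 124290 = ((40247296/1792921)s + 204343808/1792921)(-(8964605/73984)s + 80681445/73984) + (0)
Last nonzero remainder: -(8964605/73984)s + 80681445/73984. Dividing through by -8964605/73984 gives the monic gcd s - 9.

s - 9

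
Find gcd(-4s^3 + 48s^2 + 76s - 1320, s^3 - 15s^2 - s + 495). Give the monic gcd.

s^2 - 6s - 55

By polynomial division,
  -4s^3 + 48s^2 + 76s - 1320 = (-4)(s^3 - 15s^2 - s + 495) + (-12s^2 + 72s + 660)
  s^3 - 15s^2 - s + 495 = (-(1/12)s + 3/4)(-12s^2 + 72s + 660) + (0)
Last nonzero remainder: -12s^2 + 72s + 660. Dividing through by -12 gives the monic gcd s^2 - 6s - 55.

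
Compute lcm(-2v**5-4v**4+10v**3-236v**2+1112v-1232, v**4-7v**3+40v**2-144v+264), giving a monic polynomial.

v**7-4v**6-5v**5+172v**4-1324v**3+5368v**2-10368v+7392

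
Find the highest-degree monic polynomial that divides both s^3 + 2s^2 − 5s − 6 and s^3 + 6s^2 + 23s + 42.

s + 3

Repeated division with remainder:
  s^3 + 2s^2 − 5s − 6 = (s^3 + 6s^2 + 23s + 42) + (−4s^2 − 28s − 48)
  s^3 + 6s^2 + 23s + 42 = (−(1/4)s + 1/4)(−4s^2 − 28s − 48) + (18s + 54)
  −4s^2 − 28s − 48 = (−(2/9)s − 8/9)(18s + 54) + (0)
Last nonzero remainder: 18s + 54. Dividing through by 18 gives the monic gcd s + 3.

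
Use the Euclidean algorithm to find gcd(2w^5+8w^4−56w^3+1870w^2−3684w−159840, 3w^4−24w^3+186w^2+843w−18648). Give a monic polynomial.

By polynomial division,
  2w^5+8w^4−56w^3+1870w^2−3684w−159840 = ((2/3)w+8)(3w^4−24w^3+186w^2+843w−18648) + (12w^3−180w^2+2004w−10656)
  3w^4−24w^3+186w^2+843w−18648 = ((1/4)w+7/4)(12w^3−180w^2+2004w−10656) + (0)
Last nonzero remainder: 12w^3−180w^2+2004w−10656. Dividing through by 12 gives the monic gcd w^3−15w^2+167w−888.

w^3−15w^2+167w−888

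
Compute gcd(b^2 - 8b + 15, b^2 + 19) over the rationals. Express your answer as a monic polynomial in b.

1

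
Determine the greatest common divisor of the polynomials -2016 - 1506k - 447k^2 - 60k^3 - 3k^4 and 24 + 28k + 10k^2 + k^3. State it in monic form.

6 + k

By polynomial division,
  -3k^4 - 60k^3 - 447k^2 - 1506k - 2016 = (-3k - 30)(k^3 + 10k^2 + 28k + 24) + (-63k^2 - 594k - 1296)
  k^3 + 10k^2 + 28k + 24 = (-(1/63)k - 4/441)(-63k^2 - 594k - 1296) + ((100/49)k + 600/49)
  -63k^2 - 594k - 1296 = (-(3087/100)k - 2646/25)((100/49)k + 600/49) + (0)
Last nonzero remainder: (100/49)k + 600/49. Dividing through by 100/49 gives the monic gcd k + 6.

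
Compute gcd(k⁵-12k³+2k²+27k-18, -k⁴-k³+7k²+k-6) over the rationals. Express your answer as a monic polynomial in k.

Apply the Euclidean algorithm:
  k⁵-12k³+2k²+27k-18 = (-k+1)(-k⁴-k³+7k²+k-6) + (-4k³-4k²+20k-12)
  -k⁴-k³+7k²+k-6 = ((1/4)k)(-4k³-4k²+20k-12) + (2k²+4k-6)
  -4k³-4k²+20k-12 = (-2k+2)(2k²+4k-6) + (0)
Last nonzero remainder: 2k²+4k-6. Dividing through by 2 gives the monic gcd k²+2k-3.

k²+2k-3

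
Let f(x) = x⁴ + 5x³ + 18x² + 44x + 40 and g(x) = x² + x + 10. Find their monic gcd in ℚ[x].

Apply the Euclidean algorithm:
  x⁴ + 5x³ + 18x² + 44x + 40 = (x² + 4x + 4)(x² + x + 10) + (0)
The last nonzero remainder x² + x + 10 is already monic.

x² + x + 10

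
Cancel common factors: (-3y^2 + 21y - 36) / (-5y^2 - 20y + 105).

(3y - 12)/(5y + 35)

Repeated division with remainder:
  -3y^2 + 21y - 36 = (3/5)(-5y^2 - 20y + 105) + (33y - 99)
  -5y^2 - 20y + 105 = (-(5/33)y - 35/33)(33y - 99) + (0)
Last nonzero remainder: 33y - 99. Dividing through by 33 gives the monic gcd y - 3.
Cancel y - 3 from numerator and denominator to get the reduced form.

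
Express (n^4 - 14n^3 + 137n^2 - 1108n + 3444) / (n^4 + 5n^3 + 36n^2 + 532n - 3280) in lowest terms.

(n^2 - 13n + 42)/(n^2 + 6n - 40)

Apply the Euclidean algorithm:
  n^4 - 14n^3 + 137n^2 - 1108n + 3444 = (n^4 + 5n^3 + 36n^2 + 532n - 3280) + (-19n^3 + 101n^2 - 1640n + 6724)
  n^4 + 5n^3 + 36n^2 + 532n - 3280 = (-(1/19)n - 196/361)(-19n^3 + 101n^2 - 1640n + 6724) + ((1632/361)n^2 - (1632/361)n + 133824/361)
  -19n^3 + 101n^2 - 1640n + 6724 = (-(6859/1632)n + 14801/816)((1632/361)n^2 - (1632/361)n + 133824/361) + (0)
Last nonzero remainder: (1632/361)n^2 - (1632/361)n + 133824/361. Dividing through by 1632/361 gives the monic gcd n^2 - n + 82.
Cancel n^2 - n + 82 from numerator and denominator to get the reduced form.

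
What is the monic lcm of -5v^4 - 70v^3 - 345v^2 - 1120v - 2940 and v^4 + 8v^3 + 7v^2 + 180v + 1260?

Euclidean algorithm in ℚ[v]:
  -5v^4 - 70v^3 - 345v^2 - 1120v - 2940 = (-5)(v^4 + 8v^3 + 7v^2 + 180v + 1260) + (-30v^3 - 310v^2 - 220v + 3360)
  v^4 + 8v^3 + 7v^2 + 180v + 1260 = (-(1/30)v + 7/90)(-30v^3 - 310v^2 - 220v + 3360) + ((214/9)v^2 + (2782/9)v + 2996/3)
  -30v^3 - 310v^2 - 220v + 3360 = (-(135/107)v + 360/107)((214/9)v^2 + (2782/9)v + 2996/3) + (0)
Last nonzero remainder: (214/9)v^2 + (2782/9)v + 2996/3. Dividing through by 214/9 gives the monic gcd v^2 + 13v + 42.
Then lcm(f, g) = f·g / gcd(f, g); expanding and making the result monic gives the answer.

v^6 + 9v^5 + 29v^4 + 299v^3 + 1538v^2 + 3780v + 17640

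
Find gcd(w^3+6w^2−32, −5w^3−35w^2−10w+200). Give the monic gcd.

Apply the Euclidean algorithm:
  w^3+6w^2−32 = (−1/5)(−5w^3−35w^2−10w+200) + (−w^2−2w+8)
  −5w^3−35w^2−10w+200 = (5w+25)(−w^2−2w+8) + (0)
Last nonzero remainder: −w^2−2w+8. Dividing through by −1 gives the monic gcd w^2+2w−8.

w^2+2w−8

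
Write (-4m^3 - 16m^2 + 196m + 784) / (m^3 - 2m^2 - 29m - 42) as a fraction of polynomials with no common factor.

Euclidean algorithm in ℚ[m]:
  -4m^3 - 16m^2 + 196m + 784 = (-4)(m^3 - 2m^2 - 29m - 42) + (-24m^2 + 80m + 616)
  m^3 - 2m^2 - 29m - 42 = (-(1/24)m - 1/18)(-24m^2 + 80m + 616) + ((10/9)m - 70/9)
  -24m^2 + 80m + 616 = (-(108/5)m - 396/5)((10/9)m - 70/9) + (0)
Last nonzero remainder: (10/9)m - 70/9. Dividing through by 10/9 gives the monic gcd m - 7.
Cancel m - 7 from numerator and denominator to get the reduced form.

(-4m^2 - 44m - 112)/(m^2 + 5m + 6)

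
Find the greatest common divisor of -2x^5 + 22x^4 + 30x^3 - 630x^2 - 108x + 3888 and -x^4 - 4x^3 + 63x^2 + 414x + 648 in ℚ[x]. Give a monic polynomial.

x^3 - 2x^2 - 51x - 108

Repeated division with remainder:
  -2x^5 + 22x^4 + 30x^3 - 630x^2 - 108x + 3888 = (2x - 30)(-x^4 - 4x^3 + 63x^2 + 414x + 648) + (-216x^3 + 432x^2 + 11016x + 23328)
  -x^4 - 4x^3 + 63x^2 + 414x + 648 = ((1/216)x + 1/36)(-216x^3 + 432x^2 + 11016x + 23328) + (0)
Last nonzero remainder: -216x^3 + 432x^2 + 11016x + 23328. Dividing through by -216 gives the monic gcd x^3 - 2x^2 - 51x - 108.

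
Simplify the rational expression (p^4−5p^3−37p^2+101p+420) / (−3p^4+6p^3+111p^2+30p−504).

Apply the Euclidean algorithm:
  p^4−5p^3−37p^2+101p+420 = (−1/3)(−3p^4+6p^3+111p^2+30p−504) + (−3p^3+111p+252)
  −3p^4+6p^3+111p^2+30p−504 = (p−2)(−3p^3+111p+252) + (0)
Last nonzero remainder: −3p^3+111p+252. Dividing through by −3 gives the monic gcd p^3−37p−84.
Cancel p^3−37p−84 from numerator and denominator to get the reduced form.

(−p+5)/(3p−6)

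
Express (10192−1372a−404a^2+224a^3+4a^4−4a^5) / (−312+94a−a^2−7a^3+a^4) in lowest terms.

(196−4a^2)/(−6+a)

Repeated division with remainder:
  −4a^5+4a^4+224a^3−404a^2−1372a+10192 = (−4a−24)(a^4−7a^3−a^2+94a−312) + (52a^3−52a^2−364a+2704)
  a^4−7a^3−a^2+94a−312 = ((1/52)a−3/26)(52a^3−52a^2−364a+2704) + (0)
Last nonzero remainder: 52a^3−52a^2−364a+2704. Dividing through by 52 gives the monic gcd a^3−a^2−7a+52.
Cancel a^3−a^2−7a+52 from numerator and denominator to get the reduced form.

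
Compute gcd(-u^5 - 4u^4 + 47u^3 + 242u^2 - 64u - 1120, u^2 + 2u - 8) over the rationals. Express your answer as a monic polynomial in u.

Euclidean algorithm in ℚ[u]:
  -u^5 - 4u^4 + 47u^3 + 242u^2 - 64u - 1120 = (-u^3 - 2u^2 + 43u + 140)(u^2 + 2u - 8) + (0)
The last nonzero remainder u^2 + 2u - 8 is already monic.

u^2 + 2u - 8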